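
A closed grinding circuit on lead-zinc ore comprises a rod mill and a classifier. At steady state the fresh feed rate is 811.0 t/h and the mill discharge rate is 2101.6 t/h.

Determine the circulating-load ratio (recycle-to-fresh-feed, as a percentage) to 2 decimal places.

CL = 159.14 %

Mill node: discharge = fresh + recycle.
R = M − F = 2101.6 − 811.0 = 1290.6 t/h
CL = 100·R/F = 100·1290.6/811.0 = 159.14 %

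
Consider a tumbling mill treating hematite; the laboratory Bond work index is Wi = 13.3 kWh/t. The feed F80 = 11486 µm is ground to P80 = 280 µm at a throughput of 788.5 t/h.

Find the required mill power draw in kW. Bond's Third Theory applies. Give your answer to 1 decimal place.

W = 10·Wi·[P80^(−½) − F80^(−½)]
W = 10·13.3·(1/√280 − 1/√11486) = 10·13.3·(0.050431) = 6.7073 kWh/t
P = W·T = 6.7073·788.5 = 5288.7 kW

P = 5288.7 kW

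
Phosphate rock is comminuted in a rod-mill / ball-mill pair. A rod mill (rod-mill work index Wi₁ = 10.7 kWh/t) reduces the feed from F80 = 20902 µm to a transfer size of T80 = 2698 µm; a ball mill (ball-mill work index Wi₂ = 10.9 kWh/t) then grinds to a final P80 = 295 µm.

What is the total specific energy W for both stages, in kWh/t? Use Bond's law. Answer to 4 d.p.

W = 5.5676 kWh/t

Bond:  W = 10 Wi (1/√P − 1/√F)
Stage 1 (20902→2698 µm, Wi₁=10.7): W₁ = 10·10.7·(0.019252 − 0.006917) = 1.3199 kWh/t
Stage 2 (2698→295 µm, Wi₂=10.9): W₂ = 10·10.9·(0.058222 − 0.019252) = 4.2477 kWh/t
W = W₁ + W₂ = 1.3199 + 4.2477 = 5.5676 kWh/t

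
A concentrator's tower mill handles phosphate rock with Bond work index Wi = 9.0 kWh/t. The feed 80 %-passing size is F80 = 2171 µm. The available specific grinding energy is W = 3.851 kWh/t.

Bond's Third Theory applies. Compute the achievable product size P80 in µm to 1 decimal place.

Bond:  W = 10 Wi (1/√P − 1/√F)
⇒ 1/√P80 = W/(10 Wi) + 1/√F80
  = 3.8510/(10·9.0) + 1/√2171 = 0.042789 + 0.021462 = 0.064251
P80 = (1/0.064251)² = 15.5640² = 242.24 µm

P80 = 242.2 µm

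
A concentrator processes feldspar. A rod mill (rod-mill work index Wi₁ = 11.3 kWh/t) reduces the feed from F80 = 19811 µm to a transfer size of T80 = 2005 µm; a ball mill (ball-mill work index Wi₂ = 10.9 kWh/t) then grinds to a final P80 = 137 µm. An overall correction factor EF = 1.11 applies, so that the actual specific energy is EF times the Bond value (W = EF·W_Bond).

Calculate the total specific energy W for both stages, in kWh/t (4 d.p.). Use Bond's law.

W_Bond = 10·Wi·(1/√P₈₀ − 1/√F₈₀)
Stage 1 (19811→2005 µm, Wi₁=11.3): W₁ = 10·11.3·(0.022333 − 0.007105) = 1.7208 kWh/t
Stage 2 (2005→137 µm, Wi₂=10.9): W₂ = 10·10.9·(0.085436 − 0.022333) = 6.8782 kWh/t
W = W₁ + W₂ = 1.7208 + 6.8782 = 8.5990 kWh/t
Corrected W = EF·W_Bond = 1.11·8.5990 = 9.5449 kWh/t

W = 9.5449 kWh/t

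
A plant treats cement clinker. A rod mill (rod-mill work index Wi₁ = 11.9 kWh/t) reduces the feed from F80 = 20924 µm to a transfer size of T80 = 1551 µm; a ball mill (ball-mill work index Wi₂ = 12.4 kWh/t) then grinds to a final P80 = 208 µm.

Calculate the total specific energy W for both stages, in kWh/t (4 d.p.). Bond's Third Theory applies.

W = 7.6482 kWh/t

W_Bond = 10·Wi·(1/√P₈₀ − 1/√F₈₀)
Stage 1 (20924→1551 µm, Wi₁=11.9): W₁ = 10·11.9·(0.025392 − 0.006913) = 2.1990 kWh/t
Stage 2 (1551→208 µm, Wi₂=12.4): W₂ = 10·12.4·(0.069338 − 0.025392) = 5.4493 kWh/t
W = W₁ + W₂ = 2.1990 + 5.4493 = 7.6482 kWh/t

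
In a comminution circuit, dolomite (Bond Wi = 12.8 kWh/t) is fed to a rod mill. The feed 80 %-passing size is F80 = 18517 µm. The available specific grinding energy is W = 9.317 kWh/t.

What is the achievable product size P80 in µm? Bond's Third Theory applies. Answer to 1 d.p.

W = 10·Wi·(P80^(-½) − F80^(-½))
⇒ 1/√P80 = W/(10·Wi) + 1/√F80
  = 9.3170/(10·12.8) + 1/√18517 = 0.072789 + 0.007349 = 0.080138
P80 = (1/0.080138)² = 12.4785² = 155.71 µm

P80 = 155.7 µm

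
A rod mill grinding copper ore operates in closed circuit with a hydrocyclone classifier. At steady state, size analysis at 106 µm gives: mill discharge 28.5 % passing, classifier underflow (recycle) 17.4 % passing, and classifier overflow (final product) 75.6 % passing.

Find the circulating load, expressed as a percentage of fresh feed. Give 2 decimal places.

Mass balance on the −106 µm fraction:
d + r·d = r·u + o → r(d−u) = o−d
r = (75.6 − 28.5)/(28.5 − 17.4) = 47.1/11.1 = 4.2432
CL = 100·r = 424.32 %

CL = 424.32 %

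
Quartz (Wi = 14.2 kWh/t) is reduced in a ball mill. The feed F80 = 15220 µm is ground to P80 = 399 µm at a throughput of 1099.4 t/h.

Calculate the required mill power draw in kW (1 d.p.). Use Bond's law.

P = 6550.1 kW

W = 10·Wi·[P80^(−½) − F80^(−½)]
W = 10·14.2·(1/√399 − 1/√15220) = 10·14.2·(0.041957) = 5.9579 kWh/t
P_mill = W·ṁ = 5.9579·1099.4 = 6550.1 kW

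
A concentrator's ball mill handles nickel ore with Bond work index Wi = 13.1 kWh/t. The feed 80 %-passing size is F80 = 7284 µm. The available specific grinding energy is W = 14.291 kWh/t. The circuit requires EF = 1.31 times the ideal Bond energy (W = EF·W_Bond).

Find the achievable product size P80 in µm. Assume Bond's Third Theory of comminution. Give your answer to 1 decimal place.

W = 10 Wi (P80^-0.5 − F80^-0.5)
W_Bond = W / EF = 14.291 / 1.31 = 10.9092 kWh/t
P80^-0.5 = F80^-0.5 + W_Bond/(10 Wi)
  = 10.9092/(10·13.1) + 1/√7284 = 0.083276 + 0.011717 = 0.094993
P80 = (1/0.094993)² = 10.5271² = 110.82 µm

P80 = 110.8 µm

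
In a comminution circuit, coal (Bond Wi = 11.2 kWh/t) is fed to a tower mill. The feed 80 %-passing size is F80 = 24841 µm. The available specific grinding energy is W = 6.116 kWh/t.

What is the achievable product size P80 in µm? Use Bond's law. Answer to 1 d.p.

Bond:  W = 10 Wi (1/√P − 1/√F)
⇒ 1/√P80 = W/(10 Wi) + 1/√F80
  = 6.1160/(10·11.2) + 1/√24841 = 0.054607 + 0.006345 = 0.060952
P80 = (1/0.060952)² = 16.4064² = 269.17 µm

P80 = 269.2 µm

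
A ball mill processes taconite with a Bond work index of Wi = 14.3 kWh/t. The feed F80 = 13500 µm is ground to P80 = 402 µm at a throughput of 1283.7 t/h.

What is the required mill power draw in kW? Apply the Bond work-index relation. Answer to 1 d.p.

P = 7575.7 kW

Bond:  W = 10 Wi (1/√P − 1/√F)
W = 10·14.3·(1/√402 − 1/√13500) = 10·14.3·(0.041269) = 5.9014 kWh/t
P_mill = W·ṁ = 5.9014·1283.7 = 7575.7 kW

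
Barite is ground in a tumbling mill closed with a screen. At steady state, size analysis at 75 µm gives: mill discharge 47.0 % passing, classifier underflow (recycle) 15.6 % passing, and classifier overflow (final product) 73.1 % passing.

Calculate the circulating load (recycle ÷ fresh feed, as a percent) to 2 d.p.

Let r = R/F. Size balance at 75 µm:
r = (o − d)/(d − u)
r = (73.1 − 47.0)/(47.0 − 15.6) = 26.1/31.4 = 0.8312
CL = 100·r = 83.12 %

CL = 83.12 %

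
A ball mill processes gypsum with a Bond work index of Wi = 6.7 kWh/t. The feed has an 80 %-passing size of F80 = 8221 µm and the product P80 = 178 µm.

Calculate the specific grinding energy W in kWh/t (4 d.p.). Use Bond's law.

W = 10 Wi / √P80 − 10 Wi / √F80
1/√178 = 0.074953;  1/√8221 = 0.011029
W = 10·6.7·(0.074953 − 0.011029) = 4.2829 kWh/t

W = 4.2829 kWh/t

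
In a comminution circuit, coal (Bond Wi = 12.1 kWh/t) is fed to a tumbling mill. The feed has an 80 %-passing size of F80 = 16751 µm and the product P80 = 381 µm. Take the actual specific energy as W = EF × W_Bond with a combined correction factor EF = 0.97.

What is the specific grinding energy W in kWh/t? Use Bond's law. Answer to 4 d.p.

W = 5.1062 kWh/t

W = 10·Wi·(P80^(-½) − F80^(-½))
1/√381 = 0.051232;  1/√16751 = 0.007726
W = 10·12.1·(0.051232 − 0.007726) = 5.2641 kWh/t
With EF = 0.97: W = 5.2641·0.97 = 5.1062 kWh/t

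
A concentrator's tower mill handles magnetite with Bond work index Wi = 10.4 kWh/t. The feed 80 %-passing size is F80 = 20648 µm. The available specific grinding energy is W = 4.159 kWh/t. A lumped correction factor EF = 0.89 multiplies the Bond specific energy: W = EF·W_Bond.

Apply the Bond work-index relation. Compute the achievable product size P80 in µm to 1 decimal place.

P80 = 371.4 µm

Bond:  W = 10 Wi (1/√P − 1/√F)
W_Bond = W / EF = 4.159 / 0.89 = 4.6730 kWh/t
⇒ 1/√P80 = W_Bond/(10 Wi) + 1/√F80
  = 4.6730/(10·10.4) + 1/√20648 = 0.044933 + 0.006959 = 0.051892
P80 = (1/0.051892)² = 19.2707² = 371.36 µm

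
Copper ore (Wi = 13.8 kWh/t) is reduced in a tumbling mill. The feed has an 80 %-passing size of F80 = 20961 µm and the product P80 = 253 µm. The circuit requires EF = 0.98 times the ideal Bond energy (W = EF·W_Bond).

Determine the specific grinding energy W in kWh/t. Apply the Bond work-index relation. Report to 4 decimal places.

W = 7.5684 kWh/t

W = 10·Wi·[P80^(−½) − F80^(−½)]
1/√253 = 0.062869;  1/√20961 = 0.006907
W = 10·13.8·(0.062869 − 0.006907) = 7.7228 kWh/t
With EF = 0.98: W = 7.7228·0.98 = 7.5684 kWh/t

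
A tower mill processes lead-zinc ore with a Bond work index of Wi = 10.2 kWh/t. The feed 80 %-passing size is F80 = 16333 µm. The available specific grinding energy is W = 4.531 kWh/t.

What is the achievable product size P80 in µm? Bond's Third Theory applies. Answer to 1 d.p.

P80 = 366.3 µm

W = 10·Wi·[P80^(−½) − F80^(−½)]
⇒ 1/√P80 = W/(10·Wi) + 1/√F80
  = 4.5310/(10·10.2) + 1/√16333 = 0.044422 + 0.007825 = 0.052246
P80 = (1/0.052246)² = 19.1401² = 366.34 µm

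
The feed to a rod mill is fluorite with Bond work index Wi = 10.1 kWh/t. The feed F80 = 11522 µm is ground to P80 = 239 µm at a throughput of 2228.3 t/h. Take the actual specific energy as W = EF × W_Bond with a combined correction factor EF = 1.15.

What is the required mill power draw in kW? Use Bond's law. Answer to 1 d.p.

P = 14330.3 kW

W = 10·Wi·(P80^(-½) − F80^(-½))
W = 10·10.1·(1/√239 − 1/√11522) = 10·10.1·(0.055368) = 5.5922 kWh/t
Apply correction: 5.5922 × 1.15 = 6.4310 kWh/t
Power = W × throughput = 6.4310 kWh/t × 2228.3 t/h = 14330.3 kW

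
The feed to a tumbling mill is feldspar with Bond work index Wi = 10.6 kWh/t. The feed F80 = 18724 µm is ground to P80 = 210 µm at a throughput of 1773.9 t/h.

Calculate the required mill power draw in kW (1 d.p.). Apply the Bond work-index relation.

P = 11601.4 kW

Bond:  W = 10 Wi (1/√P − 1/√F)
W = 10·10.6·(1/√210 − 1/√18724) = 10·10.6·(0.061699) = 6.5400 kWh/t
P = W·T = 6.5400·1773.9 = 11601.4 kW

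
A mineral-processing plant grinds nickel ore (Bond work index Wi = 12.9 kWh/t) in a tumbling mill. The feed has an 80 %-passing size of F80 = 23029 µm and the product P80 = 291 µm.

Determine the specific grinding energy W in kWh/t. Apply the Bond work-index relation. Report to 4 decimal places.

Bond:  W = 10 Wi (1/√P − 1/√F)
1/√291 = 0.058621;  1/√23029 = 0.006590
W = 10·12.9·(0.058621 − 0.006590) = 6.7120 kWh/t

W = 6.7120 kWh/t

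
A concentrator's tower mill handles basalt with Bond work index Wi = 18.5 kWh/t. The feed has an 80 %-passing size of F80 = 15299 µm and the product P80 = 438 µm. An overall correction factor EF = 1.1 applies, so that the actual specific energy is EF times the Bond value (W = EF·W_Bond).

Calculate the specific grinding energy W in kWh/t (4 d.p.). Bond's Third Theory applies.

W = 8.0784 kWh/t

Bond: W = 10·Wi·(1/√P80 − 1/√F80)
1/√438 = 0.047782;  1/√15299 = 0.008085
W = 10·18.5·(0.047782 − 0.008085) = 7.3440 kWh/t
With EF = 1.1: W = 7.3440·1.1 = 8.0784 kWh/t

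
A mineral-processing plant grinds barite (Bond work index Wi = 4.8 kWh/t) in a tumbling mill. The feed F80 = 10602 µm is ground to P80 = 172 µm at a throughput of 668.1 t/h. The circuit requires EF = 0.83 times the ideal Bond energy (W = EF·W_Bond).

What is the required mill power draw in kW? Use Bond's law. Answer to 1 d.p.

P = 1771.0 kW

W_Bond = 10·Wi·(1/√P₈₀ − 1/√F₈₀)
W = 10·4.8·(1/√172 − 1/√10602) = 10·4.8·(0.066537) = 3.1938 kWh/t
With EF = 0.83: W = 3.1938·0.83 = 2.6508 kWh/t
Power = W × throughput = 2.6508 kWh/t × 668.1 t/h = 1771.0 kW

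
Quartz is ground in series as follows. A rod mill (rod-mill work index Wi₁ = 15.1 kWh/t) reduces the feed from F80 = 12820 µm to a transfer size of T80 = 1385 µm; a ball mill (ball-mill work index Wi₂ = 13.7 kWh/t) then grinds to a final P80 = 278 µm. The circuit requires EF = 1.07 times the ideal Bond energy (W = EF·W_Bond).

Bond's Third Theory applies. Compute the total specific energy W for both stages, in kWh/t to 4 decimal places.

W = 7.7674 kWh/t

W = 10 Wi (1/√P80 − 1/√F80)  [Bond]
Stage 1 (12820→1385 µm, Wi₁=15.1): W₁ = 10·15.1·(0.026870 − 0.008832) = 2.7238 kWh/t
Stage 2 (1385→278 µm, Wi₂=13.7): W₂ = 10·13.7·(0.059976 − 0.026870) = 4.5355 kWh/t
W = W₁ + W₂ = 2.7238 + 4.5355 = 7.2593 kWh/t
W_actual = 1.07 × 7.2593 = 7.7674 kWh/t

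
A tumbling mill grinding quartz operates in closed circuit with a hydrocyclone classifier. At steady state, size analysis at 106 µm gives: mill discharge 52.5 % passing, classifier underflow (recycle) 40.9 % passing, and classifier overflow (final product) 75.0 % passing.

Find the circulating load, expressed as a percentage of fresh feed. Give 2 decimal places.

Let r = R/F. Size balance at 106 µm:
r = (o − d)/(d − u)
r = (75.0 − 52.5)/(52.5 − 40.9) = 22.5/11.6 = 1.9397
CL = 100·r = 193.97 %

CL = 193.97 %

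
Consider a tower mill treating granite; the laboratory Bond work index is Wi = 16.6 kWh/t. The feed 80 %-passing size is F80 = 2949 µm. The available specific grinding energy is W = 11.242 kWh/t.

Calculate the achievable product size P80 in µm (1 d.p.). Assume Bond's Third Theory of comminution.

W = 10 Wi (1/√P80 − 1/√F80)  [Bond]
⇒ 1/√P80 = W/(10·Wi) + 1/√F80
  = 11.2420/(10·16.6) + 1/√2949 = 0.067723 + 0.018415 = 0.086138
P80 = (1/0.086138)² = 11.6093² = 134.78 µm

P80 = 134.8 µm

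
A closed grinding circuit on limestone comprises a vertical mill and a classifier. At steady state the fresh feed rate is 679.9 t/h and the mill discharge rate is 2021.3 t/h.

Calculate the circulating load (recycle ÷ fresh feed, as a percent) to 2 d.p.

CL = 197.29 %

Mill node: discharge = fresh + recycle.
R = M − F = 2021.3 − 679.9 = 1341.4 t/h
CL = 100·R/F = 100·1341.4/679.9 = 197.29 %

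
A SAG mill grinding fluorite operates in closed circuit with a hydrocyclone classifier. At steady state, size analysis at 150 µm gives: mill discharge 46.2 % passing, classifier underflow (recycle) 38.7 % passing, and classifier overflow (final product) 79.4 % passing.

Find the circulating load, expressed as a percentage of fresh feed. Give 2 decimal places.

Classifier node, passing 150 µm:
(1+r)·d = r·u + o ⇒ r = (o−d)/(d−u)
r = (79.4 − 46.2)/(46.2 − 38.7) = 33.2/7.5 = 4.4267
CL = 100·r = 442.67 %

CL = 442.67 %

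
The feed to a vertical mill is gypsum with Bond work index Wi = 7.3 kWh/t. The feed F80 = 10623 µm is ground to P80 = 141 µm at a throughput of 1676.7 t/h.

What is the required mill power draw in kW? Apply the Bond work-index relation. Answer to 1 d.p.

P = 9120.3 kW

W = 10 Wi (P80^-0.5 − F80^-0.5)
W = 10·7.3·(1/√141 − 1/√10623) = 10·7.3·(0.074513) = 5.4394 kWh/t
Power = W × throughput = 5.4394 kWh/t × 1676.7 t/h = 9120.3 kW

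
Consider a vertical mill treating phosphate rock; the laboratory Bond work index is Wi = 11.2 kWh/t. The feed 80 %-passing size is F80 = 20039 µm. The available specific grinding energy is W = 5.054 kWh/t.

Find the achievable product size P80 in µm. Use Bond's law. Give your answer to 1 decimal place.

P80 = 367.1 µm

W = 10 Wi (1/√P80 − 1/√F80)  [Bond]
1/√P80 = 1/√F80 + W/(10·Wi)
  = 5.0540/(10·11.2) + 1/√20039 = 0.045125 + 0.007064 = 0.052189
P80 = (1/0.052189)² = 19.1611² = 367.15 µm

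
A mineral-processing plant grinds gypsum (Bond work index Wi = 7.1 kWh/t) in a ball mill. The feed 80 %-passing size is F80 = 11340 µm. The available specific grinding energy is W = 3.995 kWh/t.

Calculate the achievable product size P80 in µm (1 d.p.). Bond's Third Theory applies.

W = 10 Wi (P80^-0.5 − F80^-0.5)
⇒ 1/√P80 = W/(10·Wi) + 1/√F80
  = 3.9950/(10·7.1) + 1/√11340 = 0.056268 + 0.009391 = 0.065658
P80 = (1/0.065658)² = 15.2304² = 231.96 µm

P80 = 232.0 µm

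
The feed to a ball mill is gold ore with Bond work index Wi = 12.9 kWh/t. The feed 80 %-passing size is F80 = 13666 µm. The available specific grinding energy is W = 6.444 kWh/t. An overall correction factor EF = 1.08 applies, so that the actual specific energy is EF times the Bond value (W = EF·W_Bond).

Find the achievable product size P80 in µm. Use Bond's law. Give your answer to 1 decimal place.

W = 10·Wi·(P80^(-½) − F80^(-½))
W_Bond = W / EF = 6.444 / 1.08 = 5.9667 kWh/t
⇒ 1/√P80 = W_Bond/(10 Wi) + 1/√F80
  = 5.9667/(10·12.9) + 1/√13666 = 0.046253 + 0.008554 = 0.054807
P80 = (1/0.054807)² = 18.2457² = 332.91 µm

P80 = 332.9 µm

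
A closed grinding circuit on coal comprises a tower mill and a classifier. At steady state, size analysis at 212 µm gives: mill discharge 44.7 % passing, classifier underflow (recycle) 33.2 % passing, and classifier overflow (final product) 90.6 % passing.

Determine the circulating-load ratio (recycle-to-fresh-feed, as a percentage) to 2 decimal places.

Mass balance on the −212 µm fraction:
Fd + Rd = Ru + Fo ⇒ R/F = (o−d)/(d−u)
r = (90.6 − 44.7)/(44.7 − 33.2) = 45.9/11.5 = 3.9913
CL = 100·r = 399.13 %

CL = 399.13 %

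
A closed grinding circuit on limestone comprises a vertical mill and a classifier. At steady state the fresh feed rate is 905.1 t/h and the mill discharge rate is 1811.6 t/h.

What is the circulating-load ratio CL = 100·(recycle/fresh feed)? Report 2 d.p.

M = F + R at steady state, so:
R = M − F = 1811.6 − 905.1 = 906.5 t/h
CL = 100·R/F = 100·906.5/905.1 = 100.15 %

CL = 100.15 %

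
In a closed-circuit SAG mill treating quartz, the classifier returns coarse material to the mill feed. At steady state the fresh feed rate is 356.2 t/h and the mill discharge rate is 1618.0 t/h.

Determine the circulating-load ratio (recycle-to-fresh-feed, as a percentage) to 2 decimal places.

CL = 354.24 %

Discharge = new feed + return, hence
R = M − F = 1618.0 − 356.2 = 1261.8 t/h
CL = 100·R/F = 100·1261.8/356.2 = 354.24 %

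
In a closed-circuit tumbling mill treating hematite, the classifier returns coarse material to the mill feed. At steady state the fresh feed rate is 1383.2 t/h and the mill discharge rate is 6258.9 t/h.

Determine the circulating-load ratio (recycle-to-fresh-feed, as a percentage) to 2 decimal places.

CL = 352.49 %

Mill node: discharge = fresh + recycle.
R = M − F = 6258.9 − 1383.2 = 4875.7 t/h
CL = 100·R/F = 100·4875.7/1383.2 = 352.49 %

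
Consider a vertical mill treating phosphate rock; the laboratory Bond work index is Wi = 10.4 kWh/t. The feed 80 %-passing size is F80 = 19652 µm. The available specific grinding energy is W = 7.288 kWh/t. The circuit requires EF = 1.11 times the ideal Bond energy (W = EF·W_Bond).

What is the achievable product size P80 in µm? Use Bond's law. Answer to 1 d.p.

P80 = 202.5 µm

W = 10 Wi (1/√P80 − 1/√F80)  [Bond]
W_Bond = W / EF = 7.288 / 1.11 = 6.5658 kWh/t
⇒ 1/√P80 = W_Bond/(10 Wi) + 1/√F80
  = 6.5658/(10·10.4) + 1/√19652 = 0.063132 + 0.007133 = 0.070266
P80 = (1/0.070266)² = 14.2317² = 202.54 µm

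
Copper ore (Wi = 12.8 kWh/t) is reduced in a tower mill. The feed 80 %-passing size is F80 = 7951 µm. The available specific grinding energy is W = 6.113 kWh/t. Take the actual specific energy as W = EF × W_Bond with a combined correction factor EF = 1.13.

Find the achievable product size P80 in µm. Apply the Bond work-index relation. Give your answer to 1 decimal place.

W = 10·Wi·[P80^(−½) − F80^(−½)]
W_Bond = W / EF = 6.113 / 1.13 = 5.4097 kWh/t
⇒ 1/√P80 = W_Bond/(10·Wi) + 1/√F80
  = 5.4097/(10·12.8) + 1/√7951 = 0.042264 + 0.011215 = 0.053478
P80 = (1/0.053478)² = 18.6992² = 349.66 µm

P80 = 349.7 µm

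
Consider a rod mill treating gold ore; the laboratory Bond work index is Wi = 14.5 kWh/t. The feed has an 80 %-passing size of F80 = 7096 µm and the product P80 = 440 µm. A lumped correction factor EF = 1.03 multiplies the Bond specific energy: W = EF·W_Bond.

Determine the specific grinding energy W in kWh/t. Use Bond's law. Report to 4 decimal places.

W = 10·Wi·(P80^(-½) − F80^(-½))
1/√440 = 0.047673;  1/√7096 = 0.011871
W = 10·14.5·(0.047673 − 0.011871) = 5.1913 kWh/t
W_actual = 1.03 × 5.1913 = 5.3470 kWh/t

W = 5.3470 kWh/t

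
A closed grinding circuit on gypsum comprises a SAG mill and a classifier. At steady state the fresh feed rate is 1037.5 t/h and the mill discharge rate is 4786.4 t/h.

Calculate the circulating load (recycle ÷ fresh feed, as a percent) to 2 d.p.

CL = 361.34 %

M = F + R at steady state, so:
R = M − F = 4786.4 − 1037.5 = 3748.9 t/h
CL = 100·R/F = 100·3748.9/1037.5 = 361.34 %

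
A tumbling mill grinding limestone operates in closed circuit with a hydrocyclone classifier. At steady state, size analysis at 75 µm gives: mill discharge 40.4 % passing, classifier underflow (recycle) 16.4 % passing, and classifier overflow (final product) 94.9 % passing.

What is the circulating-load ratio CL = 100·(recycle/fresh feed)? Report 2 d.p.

Two-product formula at 75 µm:
(1+r)d = ru + o → r = (o−d)/(d−u)
r = (94.9 − 40.4)/(40.4 − 16.4) = 54.5/24.0 = 2.2708
CL = 100·r = 227.08 %

CL = 227.08 %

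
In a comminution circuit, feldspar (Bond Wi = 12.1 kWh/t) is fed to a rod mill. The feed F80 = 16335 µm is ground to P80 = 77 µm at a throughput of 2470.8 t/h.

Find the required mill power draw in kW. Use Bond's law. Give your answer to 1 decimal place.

W_Bond = 10·Wi·(1/√P₈₀ − 1/√F₈₀)
W = 10·12.1·(1/√77 − 1/√16335) = 10·12.1·(0.106136) = 12.8425 kWh/t
P_mill = W·ṁ = 12.8425·2470.8 = 31731.3 kW

P = 31731.3 kW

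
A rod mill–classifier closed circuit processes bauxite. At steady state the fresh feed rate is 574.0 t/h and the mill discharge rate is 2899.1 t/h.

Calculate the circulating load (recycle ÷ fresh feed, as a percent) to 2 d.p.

CL = 405.07 %

M = F + R at steady state, so:
R = M − F = 2899.1 − 574.0 = 2325.1 t/h
CL = 100·R/F = 100·2325.1/574.0 = 405.07 %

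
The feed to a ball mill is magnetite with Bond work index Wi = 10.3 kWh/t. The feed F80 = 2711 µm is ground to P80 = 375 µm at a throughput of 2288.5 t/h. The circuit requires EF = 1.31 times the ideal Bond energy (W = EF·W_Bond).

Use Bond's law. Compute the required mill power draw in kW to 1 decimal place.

P = 10015.2 kW

W = 10 Wi (1/√P80 − 1/√F80)  [Bond]
W = 10·10.3·(1/√375 − 1/√2711) = 10·10.3·(0.032434) = 3.3407 kWh/t
W_actual = 1.31 × 3.3407 = 4.3763 kWh/t
Mill draw = 4.3763 × 2288.5 = 10015.2 kW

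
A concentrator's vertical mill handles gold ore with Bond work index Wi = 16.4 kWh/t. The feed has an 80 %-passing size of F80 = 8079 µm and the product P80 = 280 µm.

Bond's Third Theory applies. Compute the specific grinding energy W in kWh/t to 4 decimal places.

W = 7.9763 kWh/t

W = 10 Wi (P80^-0.5 − F80^-0.5)
1/√280 = 0.059761;  1/√8079 = 0.011126
W = 10·16.4·(0.059761 − 0.011126) = 7.9763 kWh/t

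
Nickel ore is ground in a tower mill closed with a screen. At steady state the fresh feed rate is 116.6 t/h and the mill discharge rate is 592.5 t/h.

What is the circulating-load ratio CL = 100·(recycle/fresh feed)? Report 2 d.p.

CL = 408.15 %

Steady state: M = F + R.
R = M − F = 592.5 − 116.6 = 475.9 t/h
CL = 100·R/F = 100·475.9/116.6 = 408.15 %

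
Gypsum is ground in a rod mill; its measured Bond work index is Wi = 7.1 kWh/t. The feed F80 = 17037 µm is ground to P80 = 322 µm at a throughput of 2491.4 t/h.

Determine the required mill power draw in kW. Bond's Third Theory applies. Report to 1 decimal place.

W = 10 Wi / √P80 − 10 Wi / √F80
W = 10·7.1·(1/√322 − 1/√17037) = 10·7.1·(0.048067) = 3.4127 kWh/t
Mill draw = 3.4127 × 2491.4 = 8502.5 kW

P = 8502.5 kW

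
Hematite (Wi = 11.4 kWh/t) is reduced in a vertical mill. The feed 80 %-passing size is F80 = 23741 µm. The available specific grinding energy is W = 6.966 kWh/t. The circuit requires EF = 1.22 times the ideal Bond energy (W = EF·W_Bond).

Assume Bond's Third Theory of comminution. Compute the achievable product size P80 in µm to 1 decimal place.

P80 = 312.4 µm

W = 10·Wi·(P80^(-½) − F80^(-½))
W_Bond = W / EF = 6.966 / 1.22 = 5.7098 kWh/t
⇒ 1/√P80 = W_Bond/(10 Wi) + 1/√F80
  = 5.7098/(10·11.4) + 1/√23741 = 0.050086 + 0.006490 = 0.056576
P80 = (1/0.056576)² = 17.6752² = 312.41 µm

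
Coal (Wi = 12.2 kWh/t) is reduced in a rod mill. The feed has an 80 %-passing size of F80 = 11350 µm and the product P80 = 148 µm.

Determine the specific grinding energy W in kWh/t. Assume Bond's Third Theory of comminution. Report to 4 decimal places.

W = 8.8832 kWh/t

W = 10 Wi (P80^-0.5 − F80^-0.5)
1/√148 = 0.082199;  1/√11350 = 0.009386
W = 10·12.2·(0.082199 − 0.009386) = 8.8832 kWh/t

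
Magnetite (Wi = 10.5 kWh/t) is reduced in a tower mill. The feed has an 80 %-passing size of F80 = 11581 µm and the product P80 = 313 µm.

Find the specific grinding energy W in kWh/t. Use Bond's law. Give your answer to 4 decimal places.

W = 10·Wi·(P80^(-½) − F80^(-½))
1/√313 = 0.056523;  1/√11581 = 0.009292
W = 10·10.5·(0.056523 − 0.009292) = 4.9593 kWh/t

W = 4.9593 kWh/t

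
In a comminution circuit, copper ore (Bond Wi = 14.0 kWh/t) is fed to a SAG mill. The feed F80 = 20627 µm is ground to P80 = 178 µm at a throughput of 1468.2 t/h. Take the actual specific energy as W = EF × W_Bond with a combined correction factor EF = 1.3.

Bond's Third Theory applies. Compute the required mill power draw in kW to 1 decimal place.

Bond:  W = 10 Wi (1/√P − 1/√F)
W = 10·14.0·(1/√178 − 1/√20627) = 10·14.0·(0.067990) = 9.5187 kWh/t
Apply correction: 9.5187 × 1.3 = 12.3743 kWh/t
Power = W × throughput = 12.3743 kWh/t × 1468.2 t/h = 18167.9 kW

P = 18167.9 kW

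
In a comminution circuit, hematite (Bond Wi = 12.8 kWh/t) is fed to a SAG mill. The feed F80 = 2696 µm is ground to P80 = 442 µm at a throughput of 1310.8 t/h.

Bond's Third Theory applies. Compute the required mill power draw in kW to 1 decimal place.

Bond:  W = 10 Wi (1/√P − 1/√F)
W = 10·12.8·(1/√442 − 1/√2696) = 10·12.8·(0.028306) = 3.6232 kWh/t
P_mill = W·ṁ = 3.6232·1310.8 = 4749.2 kW

P = 4749.2 kW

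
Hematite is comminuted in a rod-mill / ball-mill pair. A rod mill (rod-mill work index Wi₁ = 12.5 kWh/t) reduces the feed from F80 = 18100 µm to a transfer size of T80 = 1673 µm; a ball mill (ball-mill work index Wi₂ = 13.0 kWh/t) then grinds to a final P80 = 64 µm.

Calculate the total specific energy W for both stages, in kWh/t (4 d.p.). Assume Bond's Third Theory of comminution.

W = 10 Wi (1/√P80 − 1/√F80)  [Bond]
Stage 1 (18100→1673 µm, Wi₁=12.5): W₁ = 10·12.5·(0.024448 − 0.007433) = 2.1269 kWh/t
Stage 2 (1673→64 µm, Wi₂=13.0): W₂ = 10·13.0·(0.125000 − 0.024448) = 13.0717 kWh/t
W = W₁ + W₂ = 2.1269 + 13.0717 = 15.1986 kWh/t

W = 15.1986 kWh/t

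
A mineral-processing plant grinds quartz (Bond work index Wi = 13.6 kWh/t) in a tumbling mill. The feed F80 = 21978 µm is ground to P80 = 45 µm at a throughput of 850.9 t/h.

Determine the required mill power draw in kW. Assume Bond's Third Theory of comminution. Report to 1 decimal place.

P = 16470.3 kW

Bond: W = 10·Wi·(1/√P80 − 1/√F80)
W = 10·13.6·(1/√45 − 1/√21978) = 10·13.6·(0.142326) = 19.3563 kWh/t
Mill draw = 19.3563 × 850.9 = 16470.3 kW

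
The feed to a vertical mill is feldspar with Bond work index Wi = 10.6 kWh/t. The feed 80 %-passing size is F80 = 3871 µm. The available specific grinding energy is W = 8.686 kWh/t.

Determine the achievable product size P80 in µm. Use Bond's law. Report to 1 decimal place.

P80 = 104.1 µm

W = 10 Wi / √P80 − 10 Wi / √F80
⇒ 1/√P80 = W/(10 Wi) + 1/√F80
  = 8.6860/(10·10.6) + 1/√3871 = 0.081943 + 0.016073 = 0.098016
P80 = (1/0.098016)² = 10.2024² = 104.09 µm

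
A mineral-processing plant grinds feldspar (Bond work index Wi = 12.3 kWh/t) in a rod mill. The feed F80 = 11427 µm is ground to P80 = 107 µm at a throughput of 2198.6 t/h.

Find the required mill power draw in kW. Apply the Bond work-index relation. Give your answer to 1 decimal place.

P = 23613.4 kW

W = 10 Wi (1/√P80 − 1/√F80)  [Bond]
W = 10·12.3·(1/√107 − 1/√11427) = 10·12.3·(0.087319) = 10.7402 kWh/t
P = W·T = 10.7402·2198.6 = 23613.4 kW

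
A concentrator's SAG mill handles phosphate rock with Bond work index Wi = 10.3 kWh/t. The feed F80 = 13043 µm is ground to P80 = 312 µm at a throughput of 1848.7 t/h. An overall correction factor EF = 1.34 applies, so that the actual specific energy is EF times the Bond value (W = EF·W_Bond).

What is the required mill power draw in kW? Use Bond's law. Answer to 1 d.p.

P = 12211.3 kW

W = 10·Wi·(P80^(-½) − F80^(-½))
W = 10·10.3·(1/√312 − 1/√13043) = 10·10.3·(0.047858) = 4.9293 kWh/t
With EF = 1.34: W = 4.9293·1.34 = 6.6053 kWh/t
Mill draw = 6.6053 × 1848.7 = 12211.3 kW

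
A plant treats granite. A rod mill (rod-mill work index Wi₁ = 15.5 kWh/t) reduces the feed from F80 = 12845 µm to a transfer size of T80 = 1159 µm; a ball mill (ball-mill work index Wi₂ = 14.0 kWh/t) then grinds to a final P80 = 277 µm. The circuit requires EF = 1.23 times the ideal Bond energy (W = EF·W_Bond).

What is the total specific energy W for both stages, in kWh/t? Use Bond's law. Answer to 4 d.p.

W = 9.2063 kWh/t

W = 10·Wi·[P80^(−½) − F80^(−½)]
Stage 1 (12845→1159 µm, Wi₁=15.5): W₁ = 10·15.5·(0.029374 − 0.008823) = 3.1853 kWh/t
Stage 2 (1159→277 µm, Wi₂=14.0): W₂ = 10·14.0·(0.060084 − 0.029374) = 4.2995 kWh/t
W = W₁ + W₂ = 3.1853 + 4.2995 = 7.4848 kWh/t
Corrected W = EF·W_Bond = 1.23·7.4848 = 9.2063 kWh/t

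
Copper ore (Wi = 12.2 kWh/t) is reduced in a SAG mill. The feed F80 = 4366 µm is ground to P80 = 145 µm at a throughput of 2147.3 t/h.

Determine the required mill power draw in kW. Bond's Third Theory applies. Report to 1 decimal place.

P = 17790.8 kW

W_Bond = 10·Wi·(1/√P₈₀ − 1/√F₈₀)
W = 10·12.2·(1/√145 − 1/√4366) = 10·12.2·(0.067911) = 8.2852 kWh/t
P = W·T = 8.2852·2147.3 = 17790.8 kW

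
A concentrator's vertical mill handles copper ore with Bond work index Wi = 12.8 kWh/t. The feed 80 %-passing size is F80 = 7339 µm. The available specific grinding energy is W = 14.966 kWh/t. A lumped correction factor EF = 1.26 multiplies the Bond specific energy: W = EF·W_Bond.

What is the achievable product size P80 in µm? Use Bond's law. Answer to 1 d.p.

Bond:  W = 10 Wi (1/√P − 1/√F)
W_Bond = W / EF = 14.966 / 1.26 = 11.8778 kWh/t
⇒ 1/√P80 = W_Bond/(10·Wi) + 1/√F80
  = 11.8778/(10·12.8) + 1/√7339 = 0.092795 + 0.011673 = 0.104468
P80 = (1/0.104468)² = 9.5723² = 91.63 µm

P80 = 91.6 µm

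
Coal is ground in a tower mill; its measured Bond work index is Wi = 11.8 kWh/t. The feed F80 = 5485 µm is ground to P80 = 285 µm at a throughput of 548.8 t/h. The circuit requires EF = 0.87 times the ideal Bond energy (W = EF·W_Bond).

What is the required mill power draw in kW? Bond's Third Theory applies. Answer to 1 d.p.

Bond: W = 10·Wi·(1/√P80 − 1/√F80)
W = 10·11.8·(1/√285 − 1/√5485) = 10·11.8·(0.045732) = 5.3964 kWh/t
Corrected W = EF·W_Bond = 0.87·5.3964 = 4.6949 kWh/t
Power = W × throughput = 4.6949 kWh/t × 548.8 t/h = 2576.6 kW

P = 2576.6 kW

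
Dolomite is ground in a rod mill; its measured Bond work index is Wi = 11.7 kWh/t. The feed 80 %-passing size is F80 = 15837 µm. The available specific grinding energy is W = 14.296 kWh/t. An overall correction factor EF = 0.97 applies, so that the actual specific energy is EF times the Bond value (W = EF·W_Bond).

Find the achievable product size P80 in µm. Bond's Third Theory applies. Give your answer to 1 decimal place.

Bond: W = 10·Wi·(1/√P80 − 1/√F80)
W_Bond = W / EF = 14.296 / 0.97 = 14.7381 kWh/t
1/√P80 = 1/√F80 + W_Bond/(10·Wi)
  = 14.7381/(10·11.7) + 1/√15837 = 0.125967 + 0.007946 = 0.133913
P80 = (1/0.133913)² = 7.4675² = 55.76 µm

P80 = 55.8 µm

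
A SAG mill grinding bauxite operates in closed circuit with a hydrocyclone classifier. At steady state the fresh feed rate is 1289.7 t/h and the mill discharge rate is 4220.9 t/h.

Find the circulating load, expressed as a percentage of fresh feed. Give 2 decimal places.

M = F + R at steady state, so:
R = M − F = 4220.9 − 1289.7 = 2931.2 t/h
CL = 100·R/F = 100·2931.2/1289.7 = 227.28 %

CL = 227.28 %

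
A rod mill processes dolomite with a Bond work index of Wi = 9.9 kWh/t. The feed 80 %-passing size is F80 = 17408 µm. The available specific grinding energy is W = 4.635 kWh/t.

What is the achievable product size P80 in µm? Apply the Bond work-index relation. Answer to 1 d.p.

Bond:  W = 10 Wi (1/√P − 1/√F)
⇒ 1/√P80 = W/(10 Wi) + 1/√F80
  = 4.6350/(10·9.9) + 1/√17408 = 0.046818 + 0.007579 = 0.054397
P80 = (1/0.054397)² = 18.3832² = 337.94 µm

P80 = 337.9 µm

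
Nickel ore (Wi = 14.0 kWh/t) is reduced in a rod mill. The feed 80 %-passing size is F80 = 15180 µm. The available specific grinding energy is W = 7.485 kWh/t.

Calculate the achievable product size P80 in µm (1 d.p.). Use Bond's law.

W_Bond = 10·Wi·(1/√P₈₀ − 1/√F₈₀)
1/√P80 = 1/√F80 + W/(10·Wi)
  = 7.4850/(10·14.0) + 1/√15180 = 0.053464 + 0.008116 = 0.061581
P80 = (1/0.061581)² = 16.2389² = 263.70 µm

P80 = 263.7 µm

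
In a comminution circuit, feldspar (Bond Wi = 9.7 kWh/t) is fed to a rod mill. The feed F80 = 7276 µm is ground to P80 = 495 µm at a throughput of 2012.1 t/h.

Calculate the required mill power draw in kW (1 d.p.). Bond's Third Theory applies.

P = 6484.3 kW

W_Bond = 10·Wi·(1/√P₈₀ − 1/√F₈₀)
W = 10·9.7·(1/√495 − 1/√7276) = 10·9.7·(0.033223) = 3.2227 kWh/t
P_mill = W·ṁ = 3.2227·2012.1 = 6484.3 kW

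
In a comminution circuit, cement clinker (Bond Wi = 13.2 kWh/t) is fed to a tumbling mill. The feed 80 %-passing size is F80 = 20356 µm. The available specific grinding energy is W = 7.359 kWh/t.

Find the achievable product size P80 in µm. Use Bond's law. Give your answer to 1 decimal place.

P80 = 253.9 µm

W = 10 Wi (P80^-0.5 − F80^-0.5)
P80^-0.5 = F80^-0.5 + W/(10 Wi)
  = 7.3590/(10·13.2) + 1/√20356 = 0.055750 + 0.007009 = 0.062759
P80 = (1/0.062759)² = 15.9340² = 253.89 µm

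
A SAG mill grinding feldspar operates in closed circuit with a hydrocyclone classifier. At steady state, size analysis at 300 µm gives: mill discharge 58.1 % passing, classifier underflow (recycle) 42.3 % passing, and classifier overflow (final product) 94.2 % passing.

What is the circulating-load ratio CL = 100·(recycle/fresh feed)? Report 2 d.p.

CL = 228.48 %

Classifier node, passing 300 µm:
r = (o − d)/(d − u)
r = (94.2 − 58.1)/(58.1 − 42.3) = 36.1/15.8 = 2.2848
CL = 100·r = 228.48 %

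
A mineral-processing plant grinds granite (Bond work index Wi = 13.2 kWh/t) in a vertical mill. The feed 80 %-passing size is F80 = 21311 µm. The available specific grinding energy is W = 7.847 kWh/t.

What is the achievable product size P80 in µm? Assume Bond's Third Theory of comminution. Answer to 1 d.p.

P80 = 227.5 µm

W = 10 Wi (1/√P80 − 1/√F80)  [Bond]
1/√P80 = 1/√F80 + W/(10·Wi)
  = 7.8470/(10·13.2) + 1/√21311 = 0.059447 + 0.006850 = 0.066297
P80 = (1/0.066297)² = 15.0836² = 227.52 µm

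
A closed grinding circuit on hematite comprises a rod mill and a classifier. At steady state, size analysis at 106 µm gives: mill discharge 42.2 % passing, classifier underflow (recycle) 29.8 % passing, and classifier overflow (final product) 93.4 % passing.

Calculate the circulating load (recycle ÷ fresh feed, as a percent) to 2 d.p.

CL = 412.90 %

Balance %-passing 106 µm (r = R/F):
Fd + Rd = Ru + Fo ⇒ R/F = (o−d)/(d−u)
r = (93.4 − 42.2)/(42.2 − 29.8) = 51.2/12.4 = 4.1290
CL = 100·r = 412.90 %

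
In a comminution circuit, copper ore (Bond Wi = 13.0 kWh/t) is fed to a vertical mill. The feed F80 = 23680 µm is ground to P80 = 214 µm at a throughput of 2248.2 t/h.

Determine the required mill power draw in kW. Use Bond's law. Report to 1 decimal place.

W = 10·Wi·[P80^(−½) − F80^(−½)]
W = 10·13.0·(1/√214 − 1/√23680) = 10·13.0·(0.061860) = 8.0418 kWh/t
P_mill = W·ṁ = 8.0418·2248.2 = 18079.6 kW

P = 18079.6 kW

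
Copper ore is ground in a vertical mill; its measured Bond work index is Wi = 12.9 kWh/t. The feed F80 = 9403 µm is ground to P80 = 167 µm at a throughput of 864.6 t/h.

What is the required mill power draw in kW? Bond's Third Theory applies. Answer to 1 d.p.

W = 10 Wi / √P80 − 10 Wi / √F80
W = 10·12.9·(1/√167 − 1/√9403) = 10·12.9·(0.067070) = 8.6520 kWh/t
P = W·T = 8.6520·864.6 = 7480.5 kW

P = 7480.5 kW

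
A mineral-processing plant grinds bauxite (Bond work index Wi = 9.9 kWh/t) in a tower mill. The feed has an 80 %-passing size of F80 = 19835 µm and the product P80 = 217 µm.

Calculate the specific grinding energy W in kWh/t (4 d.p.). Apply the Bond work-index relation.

W = 6.0176 kWh/t

W = 10 Wi (1/√P80 − 1/√F80)  [Bond]
1/√217 = 0.067884;  1/√19835 = 0.007100
W = 10·9.9·(0.067884 − 0.007100) = 6.0176 kWh/t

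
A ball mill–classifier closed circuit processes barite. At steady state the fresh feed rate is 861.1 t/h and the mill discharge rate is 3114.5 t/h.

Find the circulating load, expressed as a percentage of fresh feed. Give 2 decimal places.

M = F + R at steady state, so:
R = M − F = 3114.5 − 861.1 = 2253.4 t/h
CL = 100·R/F = 100·2253.4/861.1 = 261.69 %

CL = 261.69 %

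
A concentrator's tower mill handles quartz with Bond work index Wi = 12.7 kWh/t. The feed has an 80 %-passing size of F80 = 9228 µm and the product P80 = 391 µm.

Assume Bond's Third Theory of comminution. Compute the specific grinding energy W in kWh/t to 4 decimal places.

W = 5.1006 kWh/t

W = 10 Wi (P80^-0.5 − F80^-0.5)
1/√391 = 0.050572;  1/√9228 = 0.010410
W = 10·12.7·(0.050572 − 0.010410) = 5.1006 kWh/t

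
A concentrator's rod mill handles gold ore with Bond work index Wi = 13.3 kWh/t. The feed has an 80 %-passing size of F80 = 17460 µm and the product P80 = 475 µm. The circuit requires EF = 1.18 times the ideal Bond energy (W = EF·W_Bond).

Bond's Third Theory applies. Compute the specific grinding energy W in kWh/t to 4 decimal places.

W = 10 Wi (P80^-0.5 − F80^-0.5)
1/√475 = 0.045883;  1/√17460 = 0.007568
W = 10·13.3·(0.045883 − 0.007568) = 5.0959 kWh/t
Apply correction: 5.0959 × 1.18 = 6.0132 kWh/t

W = 6.0132 kWh/t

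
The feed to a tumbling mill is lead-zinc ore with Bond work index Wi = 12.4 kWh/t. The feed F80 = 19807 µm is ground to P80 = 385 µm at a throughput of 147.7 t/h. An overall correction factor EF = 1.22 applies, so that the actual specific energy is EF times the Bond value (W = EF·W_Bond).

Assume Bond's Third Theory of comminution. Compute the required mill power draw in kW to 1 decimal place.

W = 10·Wi·(P80^(-½) − F80^(-½))
W = 10·12.4·(1/√385 − 1/√19807) = 10·12.4·(0.043859) = 5.4386 kWh/t
W_actual = 1.22 × 5.4386 = 6.6350 kWh/t
Power = W × throughput = 6.6350 kWh/t × 147.7 t/h = 980.0 kW

P = 980.0 kW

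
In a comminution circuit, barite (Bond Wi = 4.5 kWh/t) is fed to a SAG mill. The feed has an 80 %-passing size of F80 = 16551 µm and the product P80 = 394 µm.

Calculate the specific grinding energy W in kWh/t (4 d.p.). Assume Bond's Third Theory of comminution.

W = 1.9173 kWh/t

W = 10·Wi·(P80^(-½) − F80^(-½))
1/√394 = 0.050379;  1/√16551 = 0.007773
W = 10·4.5·(0.050379 − 0.007773) = 1.9173 kWh/t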